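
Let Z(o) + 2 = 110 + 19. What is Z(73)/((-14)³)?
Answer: -127/2744 ≈ -0.046283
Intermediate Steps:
Z(o) = 127 (Z(o) = -2 + (110 + 19) = -2 + 129 = 127)
Z(73)/((-14)³) = 127/((-14)³) = 127/(-2744) = 127*(-1/2744) = -127/2744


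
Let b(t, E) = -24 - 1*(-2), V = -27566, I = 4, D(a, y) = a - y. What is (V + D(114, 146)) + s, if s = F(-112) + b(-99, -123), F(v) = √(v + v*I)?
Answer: -27620 + 4*I*√35 ≈ -27620.0 + 23.664*I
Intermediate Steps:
b(t, E) = -22 (b(t, E) = -24 + 2 = -22)
F(v) = √5*√v (F(v) = √(v + v*4) = √(v + 4*v) = √(5*v) = √5*√v)
s = -22 + 4*I*√35 (s = √5*√(-112) - 22 = √5*(4*I*√7) - 22 = 4*I*√35 - 22 = -22 + 4*I*√35 ≈ -22.0 + 23.664*I)
(V + D(114, 146)) + s = (-27566 + (114 - 1*146)) + (-22 + 4*I*√35) = (-27566 + (114 - 146)) + (-22 + 4*I*√35) = (-27566 - 32) + (-22 + 4*I*√35) = -27598 + (-22 + 4*I*√35) = -27620 + 4*I*√35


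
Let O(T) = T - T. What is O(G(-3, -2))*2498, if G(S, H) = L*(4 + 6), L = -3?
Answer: 0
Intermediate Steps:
G(S, H) = -30 (G(S, H) = -3*(4 + 6) = -3*10 = -30)
O(T) = 0
O(G(-3, -2))*2498 = 0*2498 = 0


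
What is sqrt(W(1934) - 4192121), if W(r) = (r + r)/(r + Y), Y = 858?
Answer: 23*I*sqrt(3860902542)/698 ≈ 2047.5*I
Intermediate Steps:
W(r) = 2*r/(858 + r) (W(r) = (r + r)/(r + 858) = (2*r)/(858 + r) = 2*r/(858 + r))
sqrt(W(1934) - 4192121) = sqrt(2*1934/(858 + 1934) - 4192121) = sqrt(2*1934/2792 - 4192121) = sqrt(2*1934*(1/2792) - 4192121) = sqrt(967/698 - 4192121) = sqrt(-2926099491/698) = 23*I*sqrt(3860902542)/698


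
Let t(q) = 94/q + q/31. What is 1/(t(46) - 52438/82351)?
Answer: 58716263/169724471 ≈ 0.34595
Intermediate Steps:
t(q) = 94/q + q/31 (t(q) = 94/q + q*(1/31) = 94/q + q/31)
1/(t(46) - 52438/82351) = 1/((94/46 + (1/31)*46) - 52438/82351) = 1/((94*(1/46) + 46/31) - 52438*1/82351) = 1/((47/23 + 46/31) - 52438/82351) = 1/(2515/713 - 52438/82351) = 1/(169724471/58716263) = 58716263/169724471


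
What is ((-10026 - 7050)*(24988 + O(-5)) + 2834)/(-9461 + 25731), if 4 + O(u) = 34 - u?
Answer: -213644957/8135 ≈ -26262.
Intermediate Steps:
O(u) = 30 - u (O(u) = -4 + (34 - u) = 30 - u)
((-10026 - 7050)*(24988 + O(-5)) + 2834)/(-9461 + 25731) = ((-10026 - 7050)*(24988 + (30 - 1*(-5))) + 2834)/(-9461 + 25731) = (-17076*(24988 + (30 + 5)) + 2834)/16270 = (-17076*(24988 + 35) + 2834)*(1/16270) = (-17076*25023 + 2834)*(1/16270) = (-427292748 + 2834)*(1/16270) = -427289914*1/16270 = -213644957/8135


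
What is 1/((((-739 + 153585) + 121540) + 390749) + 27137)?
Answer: 1/692272 ≈ 1.4445e-6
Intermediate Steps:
1/((((-739 + 153585) + 121540) + 390749) + 27137) = 1/(((152846 + 121540) + 390749) + 27137) = 1/((274386 + 390749) + 27137) = 1/(665135 + 27137) = 1/692272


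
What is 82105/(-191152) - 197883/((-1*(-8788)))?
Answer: -741293653/32304688 ≈ -22.947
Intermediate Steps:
82105/(-191152) - 197883/((-1*(-8788))) = 82105*(-1/191152) - 197883/8788 = -82105/191152 - 197883*1/8788 = -82105/191152 - 197883/8788 = -741293653/32304688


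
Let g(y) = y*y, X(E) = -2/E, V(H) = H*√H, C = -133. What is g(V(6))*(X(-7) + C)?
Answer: -200664/7 ≈ -28666.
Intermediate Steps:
V(H) = H^(3/2)
g(y) = y²
g(V(6))*(X(-7) + C) = (6^(3/2))²*(-2/(-7) - 133) = (6*√6)²*(-2*(-⅐) - 133) = 216*(2/7 - 133) = 216*(-929/7) = -200664/7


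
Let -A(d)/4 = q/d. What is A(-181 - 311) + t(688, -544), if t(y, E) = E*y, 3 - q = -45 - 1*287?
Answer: -46035121/123 ≈ -3.7427e+5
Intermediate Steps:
q = 335 (q = 3 - (-45 - 1*287) = 3 - (-45 - 287) = 3 - 1*(-332) = 3 + 332 = 335)
A(d) = -1340/d
A(-181 - 311) + t(688, -544) = -1340/(-181 - 311) - 544*688 = -1340/(-492) - 374272 = -1340*(-1/492) - 374272 = 335/123 - 374272 = -46035121/123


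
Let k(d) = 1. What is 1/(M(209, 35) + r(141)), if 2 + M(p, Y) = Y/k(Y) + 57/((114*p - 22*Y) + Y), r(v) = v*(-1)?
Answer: -7697/831257 ≈ -0.0092595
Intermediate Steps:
r(v) = -v
M(p, Y) = -2 + Y + 57/(-21*Y + 114*p) (M(p, Y) = -2 + (Y/1 + 57/((114*p - 22*Y) + Y)) = -2 + (Y*1 + 57/((-22*Y + 114*p) + Y)) = -2 + (Y + 57/(-21*Y + 114*p)) = -2 + Y + 57/(-21*Y + 114*p))
1/(M(209, 35) + r(141)) = 1/((-19 - 14*35 + 7*35² + 76*209 - 38*35*209)/(-38*209 + 7*35) - 1*141) = 1/((-19 - 490 + 7*1225 + 15884 - 277970)/(-7942 + 245) - 141) = 1/((-19 - 490 + 8575 + 15884 - 277970)/(-7697) - 141) = 1/(-1/7697*(-254020) - 141) = 1/(254020/7697 - 141) = 1/(-831257/7697) = -7697/831257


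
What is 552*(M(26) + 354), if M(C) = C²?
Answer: 568560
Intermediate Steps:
552*(M(26) + 354) = 552*(26² + 354) = 552*(676 + 354) = 552*1030 = 568560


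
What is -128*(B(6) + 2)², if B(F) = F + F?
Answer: -25088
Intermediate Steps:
B(F) = 2*F
-128*(B(6) + 2)² = -128*(2*6 + 2)² = -128*(12 + 2)² = -128*14² = -128*196 = -25088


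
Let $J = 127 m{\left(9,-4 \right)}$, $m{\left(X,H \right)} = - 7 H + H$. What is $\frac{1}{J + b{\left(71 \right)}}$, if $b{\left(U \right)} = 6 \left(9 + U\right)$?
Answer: $\frac{1}{3528} \approx 0.00028345$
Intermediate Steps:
$b{\left(U \right)} = 54 + 6 U$
$m{\left(X,H \right)} = - 6 H$
$J = 3048$ ($J = 127 \left(\left(-6\right) \left(-4\right)\right) = 127 \cdot 24 = 3048$)
$\frac{1}{J + b{\left(71 \right)}} = \frac{1}{3048 + \left(54 + 6 \cdot 71\right)} = \frac{1}{3048 + \left(54 + 426\right)} = \frac{1}{3048 + 480} = \frac{1}{3528}$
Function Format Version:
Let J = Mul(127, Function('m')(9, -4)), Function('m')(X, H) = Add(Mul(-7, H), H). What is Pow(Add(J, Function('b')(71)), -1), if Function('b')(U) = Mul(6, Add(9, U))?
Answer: Rational(1, 3528) ≈ 0.00028345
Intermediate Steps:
Function('b')(U) = Add(54, Mul(6, U))
Function('m')(X, H) = Mul(-6, H)
J = 3048 (J = Mul(127, Mul(-6, -4)) = Mul(127, 24) = 3048)
Pow(Add(J, Function('b')(71)), -1) = Pow(Add(3048, Add(54, Mul(6, 71))), -1) = Pow(Add(3048, Add(54, 426)), -1) = Pow(Add(3048, 480), -1) = Pow(3528, -1) = Rational(1, 3528)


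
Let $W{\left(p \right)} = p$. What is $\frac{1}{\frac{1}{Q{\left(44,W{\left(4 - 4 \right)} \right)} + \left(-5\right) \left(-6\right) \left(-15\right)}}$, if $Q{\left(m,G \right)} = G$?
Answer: $-450$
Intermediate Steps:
$\frac{1}{\frac{1}{Q{\left(44,W{\left(4 - 4 \right)} \right)} + \left(-5\right) \left(-6\right) \left(-15\right)}} = \frac{1}{\frac{1}{\left(4 - 4\right) + \left(-5\right) \left(-6\right) \left(-15\right)}} = \frac{1}{\frac{1}{\left(4 - 4\right) + 30 \left(-15\right)}} = \frac{1}{\frac{1}{0 - 450}} = \frac{1}{\frac{1}{-450}} = \frac{1}{- \frac{1}{450}} = -450$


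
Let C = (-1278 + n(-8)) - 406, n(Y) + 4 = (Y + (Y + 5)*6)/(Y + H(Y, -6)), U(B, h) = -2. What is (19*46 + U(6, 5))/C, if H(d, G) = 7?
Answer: -436/831 ≈ -0.52467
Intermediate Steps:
n(Y) = -4 + (30 + 7*Y)/(7 + Y) (n(Y) = -4 + (Y + (Y + 5)*6)/(Y + 7) = -4 + (Y + (5 + Y)*6)/(7 + Y) = -4 + (Y + (30 + 6*Y))/(7 + Y) = -4 + (30 + 7*Y)/(7 + Y))
C = -1662 (C = (-1278 + (2 + 3*(-8))/(7 - 8)) - 406 = (-1278 + (2 - 24)/(-1)) - 406 = (-1278 - 1*(-22)) - 406 = (-1278 + 22) - 406 = -1256 - 406 = -1662)
(19*46 + U(6, 5))/C = (19*46 - 2)/(-1662) = (874 - 2)*(-1/1662) = 872*(-1/1662) = -436/831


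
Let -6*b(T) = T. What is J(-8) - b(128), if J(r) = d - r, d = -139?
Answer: -329/3 ≈ -109.67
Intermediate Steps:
b(T) = -T/6
J(r) = -139 - r
J(-8) - b(128) = (-139 - 1*(-8)) - (-1)*128/6 = (-139 + 8) - 1*(-64/3) = -131 + 64/3 = -329/3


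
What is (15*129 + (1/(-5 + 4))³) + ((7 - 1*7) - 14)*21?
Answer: 1640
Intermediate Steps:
(15*129 + (1/(-5 + 4))³) + ((7 - 1*7) - 14)*21 = (1935 + (1/(-1))³) + ((7 - 7) - 14)*21 = (1935 + (-1)³) + (0 - 14)*21 = (1935 - 1) - 14*21 = 1934 - 294 = 1640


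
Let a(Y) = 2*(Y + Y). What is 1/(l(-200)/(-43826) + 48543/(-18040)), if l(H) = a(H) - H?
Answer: -35937320/96210069 ≈ -0.37353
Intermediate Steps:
a(Y) = 4*Y (a(Y) = 2*(2*Y) = 4*Y)
l(H) = 3*H (l(H) = 4*H - H = 3*H)
1/(l(-200)/(-43826) + 48543/(-18040)) = 1/((3*(-200))/(-43826) + 48543/(-18040)) = 1/(-600*(-1/43826) + 48543*(-1/18040)) = 1/(300/21913 - 4413/1640) = 1/(-96210069/35937320) = -35937320/96210069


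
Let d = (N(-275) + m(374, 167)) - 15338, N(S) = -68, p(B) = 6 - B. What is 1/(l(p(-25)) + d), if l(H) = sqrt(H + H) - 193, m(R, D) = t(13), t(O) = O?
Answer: -7793/121461667 - sqrt(62)/242923334 ≈ -6.4193e-5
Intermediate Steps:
m(R, D) = 13
d = -15393 (d = (-68 + 13) - 15338 = -55 - 15338 = -15393)
l(H) = -193 + sqrt(2)*sqrt(H) (l(H) = sqrt(2*H) - 193 = sqrt(2)*sqrt(H) - 193 = -193 + sqrt(2)*sqrt(H))
1/(l(p(-25)) + d) = 1/((-193 + sqrt(2)*sqrt(6 - 1*(-25))) - 15393) = 1/((-193 + sqrt(2)*sqrt(6 + 25)) - 15393) = 1/((-193 + sqrt(2)*sqrt(31)) - 15393) = 1/((-193 + sqrt(62)) - 15393) = 1/(-15586 + sqrt(62))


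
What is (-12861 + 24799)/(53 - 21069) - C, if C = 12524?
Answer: -131608161/10508 ≈ -12525.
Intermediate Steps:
(-12861 + 24799)/(53 - 21069) - C = (-12861 + 24799)/(53 - 21069) - 1*12524 = 11938/(-21016) - 12524 = 11938*(-1/21016) - 12524 = -5969/10508 - 12524 = -131608161/10508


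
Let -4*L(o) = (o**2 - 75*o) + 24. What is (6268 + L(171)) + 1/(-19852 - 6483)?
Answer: 56830929/26335 ≈ 2158.0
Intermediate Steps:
L(o) = -6 - o**2/4 + 75*o/4 (L(o) = -((o**2 - 75*o) + 24)/4 = -(24 + o**2 - 75*o)/4 = -6 - o**2/4 + 75*o/4)
(6268 + L(171)) + 1/(-19852 - 6483) = (6268 + (-6 - 1/4*171**2 + (75/4)*171)) + 1/(-19852 - 6483) = (6268 + (-6 - 1/4*29241 + 12825/4)) + 1/(-26335) = (6268 + (-6 - 29241/4 + 12825/4)) - 1/26335 = (6268 - 4110) - 1/26335 = 2158 - 1/26335 = 56830929/26335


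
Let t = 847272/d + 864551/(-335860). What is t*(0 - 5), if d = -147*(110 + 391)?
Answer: 16582683877/235572204 ≈ 70.393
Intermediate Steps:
d = -73647 (d = -147*501 = -73647)
t = -16582683877/1177861020 (t = 847272/(-73647) + 864551/(-335860) = 847272*(-1/73647) + 864551*(-1/335860) = -282424/24549 - 864551/335860 = -16582683877/1177861020 ≈ -14.079)
t*(0 - 5) = -16582683877*(0 - 5)/1177861020 = -16582683877/1177861020*(-5) = 16582683877/235572204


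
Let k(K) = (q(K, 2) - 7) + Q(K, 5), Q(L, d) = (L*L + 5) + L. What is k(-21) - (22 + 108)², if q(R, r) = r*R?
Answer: -16524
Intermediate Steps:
q(R, r) = R*r
Q(L, d) = 5 + L + L² (Q(L, d) = (L² + 5) + L = (5 + L²) + L = 5 + L + L²)
k(K) = -2 + K² + 3*K (k(K) = (K*2 - 7) + (5 + K + K²) = (2*K - 7) + (5 + K + K²) = (-7 + 2*K) + (5 + K + K²) = -2 + K² + 3*K)
k(-21) - (22 + 108)² = (-2 + (-21)² + 3*(-21)) - (22 + 108)² = (-2 + 441 - 63) - 1*130² = 376 - 1*16900 = 376 - 16900 = -16524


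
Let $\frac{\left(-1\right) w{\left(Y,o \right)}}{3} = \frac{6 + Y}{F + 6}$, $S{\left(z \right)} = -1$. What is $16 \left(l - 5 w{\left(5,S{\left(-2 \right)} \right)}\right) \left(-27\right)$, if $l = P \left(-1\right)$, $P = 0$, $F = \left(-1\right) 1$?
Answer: $-14256$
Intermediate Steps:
$F = -1$
$w{\left(Y,o \right)} = - \frac{18}{5} - \frac{3 Y}{5}$ ($w{\left(Y,o \right)} = - 3 \frac{6 + Y}{-1 + 6} = - 3 \frac{6 + Y}{5} = - 3 \left(6 + Y\right) \frac{1}{5} = - 3 \left(\frac{6}{5} + \frac{Y}{5}\right) = - \frac{18}{5} - \frac{3 Y}{5}$)
$l = 0$ ($l = 0 \left(-1\right) = 0$)
$16 \left(l - 5 w{\left(5,S{\left(-2 \right)} \right)}\right) \left(-27\right) = 16 \left(0 - 5 \left(- \frac{18}{5} - 3\right)\right) \left(-27\right) = 16 \left(0 - -33\right) \left(-27\right) = 16 \left(0 + 33\right) \left(-27\right) = 16 \cdot 33 \left(-27\right) = 528 \left(-27\right) = -14256$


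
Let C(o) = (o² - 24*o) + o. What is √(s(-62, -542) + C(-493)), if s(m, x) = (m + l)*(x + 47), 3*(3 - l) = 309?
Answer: √334578 ≈ 578.43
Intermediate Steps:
l = -100 (l = 3 - ⅓*309 = 3 - 103 = -100)
s(m, x) = (-100 + m)*(47 + x) (s(m, x) = (m - 100)*(x + 47) = (-100 + m)*(47 + x))
C(o) = o² - 23*o
√(s(-62, -542) + C(-493)) = √((-4700 - 100*(-542) + 47*(-62) - 62*(-542)) - 493*(-23 - 493)) = √((-4700 + 54200 - 2914 + 33604) - 493*(-516)) = √(80190 + 254388) = √334578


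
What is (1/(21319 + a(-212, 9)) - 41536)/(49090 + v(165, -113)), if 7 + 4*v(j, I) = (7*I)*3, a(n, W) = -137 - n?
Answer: -296207061/345834010 ≈ -0.85650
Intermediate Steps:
v(j, I) = -7/4 + 21*I/4 (v(j, I) = -7/4 + ((7*I)*3)/4 = -7/4 + (21*I)/4 = -7/4 + 21*I/4)
(1/(21319 + a(-212, 9)) - 41536)/(49090 + v(165, -113)) = (1/(21319 + (-137 - 1*(-212))) - 41536)/(49090 + (-7/4 + (21/4)*(-113))) = (1/(21319 + (-137 + 212)) - 41536)/(49090 + (-7/4 - 2373/4)) = (1/(21319 + 75) - 41536)/(49090 - 595) = (1/21394 - 41536)/48495 = (1/21394 - 41536)*(1/48495) = -888621183/21394*1/48495 = -296207061/345834010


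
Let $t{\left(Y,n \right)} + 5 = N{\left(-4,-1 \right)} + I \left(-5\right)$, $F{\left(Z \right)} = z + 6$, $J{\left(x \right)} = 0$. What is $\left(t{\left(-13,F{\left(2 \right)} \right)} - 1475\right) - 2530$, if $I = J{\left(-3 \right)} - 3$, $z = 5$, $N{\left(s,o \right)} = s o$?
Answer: $-3991$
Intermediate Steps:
$N{\left(s,o \right)} = o s$
$F{\left(Z \right)} = 11$ ($F{\left(Z \right)} = 5 + 6 = 11$)
$I = -3$ ($I = 0 - 3 = -3$)
$t{\left(Y,n \right)} = 14$ ($t{\left(Y,n \right)} = -5 - -19 = -5 + \left(4 + 15\right) = -5 + 19 = 14$)
$\left(t{\left(-13,F{\left(2 \right)} \right)} - 1475\right) - 2530 = \left(14 - 1475\right) - 2530 = -1461 - 2530 = -3991$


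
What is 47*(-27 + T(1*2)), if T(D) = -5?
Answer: -1504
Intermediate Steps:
47*(-27 + T(1*2)) = 47*(-27 - 5) = 47*(-32) = -1504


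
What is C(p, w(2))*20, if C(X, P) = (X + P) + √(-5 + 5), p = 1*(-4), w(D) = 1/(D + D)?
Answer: -75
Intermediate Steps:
w(D) = 1/(2*D)
p = -4
C(X, P) = P + X (C(X, P) = (P + X) + √0 = (P + X) + 0 = P + X)
C(p, w(2))*20 = ((½)/2 - 4)*20 = ((½)*(½) - 4)*20 = (¼ - 4)*20 = -15/4*20 = -75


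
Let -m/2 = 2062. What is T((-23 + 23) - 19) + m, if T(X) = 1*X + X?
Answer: -4162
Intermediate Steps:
T(X) = 2*X (T(X) = X + X = 2*X)
m = -4124 (m = -2*2062 = -4124)
T((-23 + 23) - 19) + m = 2*((-23 + 23) - 19) - 4124 = 2*(0 - 19) - 4124 = 2*(-19) - 4124 = -38 - 4124 = -4162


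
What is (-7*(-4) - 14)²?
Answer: 196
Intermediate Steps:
(-7*(-4) - 14)² = (28 - 14)² = 14² = 196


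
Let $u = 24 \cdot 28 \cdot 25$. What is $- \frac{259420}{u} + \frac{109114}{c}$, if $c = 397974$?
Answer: $- \frac{120725357}{7959480} \approx -15.167$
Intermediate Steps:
$u = 16800$ ($u = 672 \cdot 25 = 16800$)
$- \frac{259420}{u} + \frac{109114}{c} = - \frac{259420}{16800} + \frac{109114}{397974} = \left(-259420\right) \frac{1}{16800} + 109114 \cdot \frac{1}{397974} = - \frac{1853}{120} + \frac{54557}{198987} = - \frac{120725357}{7959480}$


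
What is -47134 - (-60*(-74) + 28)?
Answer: -51602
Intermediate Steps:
-47134 - (-60*(-74) + 28) = -47134 - (4440 + 28) = -47134 - 1*4468 = -47134 - 4468 = -51602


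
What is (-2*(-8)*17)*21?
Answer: 5712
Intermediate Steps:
(-2*(-8)*17)*21 = (16*17)*21 = 272*21 = 5712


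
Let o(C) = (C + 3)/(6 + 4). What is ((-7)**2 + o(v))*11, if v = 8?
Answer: 5511/10 ≈ 551.10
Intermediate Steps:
o(C) = 3/10 + C/10 (o(C) = (3 + C)/10 = (3 + C)*(1/10) = 3/10 + C/10)
((-7)**2 + o(v))*11 = ((-7)**2 + (3/10 + (1/10)*8))*11 = (49 + (3/10 + 4/5))*11 = (49 + 11/10)*11 = (501/10)*11 = 5511/10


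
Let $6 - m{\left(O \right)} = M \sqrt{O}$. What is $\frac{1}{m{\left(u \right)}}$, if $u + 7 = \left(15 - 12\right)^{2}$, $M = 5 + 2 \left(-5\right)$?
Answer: $- \frac{3}{7} + \frac{5 \sqrt{2}}{14} \approx 0.076505$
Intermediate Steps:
$M = -5$ ($M = 5 - 10 = -5$)
$u = 2$ ($u = -7 + \left(15 - 12\right)^{2} = -7 + 3^{2} = -7 + 9 = 2$)
$m{\left(O \right)} = 6 + 5 \sqrt{O}$ ($m{\left(O \right)} = 6 - - 5 \sqrt{O} = 6 + 5 \sqrt{O}$)
$\frac{1}{m{\left(u \right)}} = \frac{1}{6 + 5 \sqrt{2}}$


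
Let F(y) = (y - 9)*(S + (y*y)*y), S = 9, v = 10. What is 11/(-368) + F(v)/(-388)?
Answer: -93895/35696 ≈ -2.6304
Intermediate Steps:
F(y) = (-9 + y)*(9 + y**3) (F(y) = (y - 9)*(9 + (y*y)*y) = (-9 + y)*(9 + y**2*y) = (-9 + y)*(9 + y**3))
11/(-368) + F(v)/(-388) = 11/(-368) + (-81 + 10**4 - 9*10**3 + 9*10)/(-388) = 11*(-1/368) + (-81 + 10000 - 9*1000 + 90)*(-1/388) = -11/368 + (-81 + 10000 - 9000 + 90)*(-1/388) = -11/368 + 1009*(-1/388) = -11/368 - 1009/388 = -93895/35696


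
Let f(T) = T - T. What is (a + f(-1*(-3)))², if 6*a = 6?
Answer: 1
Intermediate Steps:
a = 1 (a = (⅙)*6 = 1)
f(T) = 0
(a + f(-1*(-3)))² = (1 + 0)² = 1² = 1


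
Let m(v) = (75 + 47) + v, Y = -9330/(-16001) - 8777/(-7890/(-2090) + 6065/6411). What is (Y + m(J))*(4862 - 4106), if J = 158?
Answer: -30197625139423287/25305037466 ≈ -1.1933e+6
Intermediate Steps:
Y = -188117436350403/101220149864 (Y = -9330*(-1/16001) - 8777/(-7890*(-1/2090) + 6065*(1/6411)) = 9330/16001 - 8777/(789/209 + 6065/6411) = 9330/16001 - 8777/6325864/1339899 = 9330/16001 - 8777*1339899/6325864 = 9330/16001 - 11760293523/6325864 = -188117436350403/101220149864 ≈ -1858.5)
m(v) = 122 + v
(Y + m(J))*(4862 - 4106) = (-188117436350403/101220149864 + (122 + 158))*(4862 - 4106) = (-188117436350403/101220149864 + 280)*756 = -159775794388483/101220149864*756 = -30197625139423287/25305037466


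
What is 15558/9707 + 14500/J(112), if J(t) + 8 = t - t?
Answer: -35156759/19414 ≈ -1810.9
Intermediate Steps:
J(t) = -8 (J(t) = -8 + (t - t) = -8 + 0 = -8)
15558/9707 + 14500/J(112) = 15558/9707 + 14500/(-8) = 15558*(1/9707) + 14500*(-1/8) = 15558/9707 - 3625/2 = -35156759/19414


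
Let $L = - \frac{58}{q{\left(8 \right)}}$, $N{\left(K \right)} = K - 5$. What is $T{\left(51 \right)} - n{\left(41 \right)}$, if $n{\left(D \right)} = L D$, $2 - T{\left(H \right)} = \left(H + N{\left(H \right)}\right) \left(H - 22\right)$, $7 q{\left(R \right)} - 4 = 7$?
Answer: $- \frac{14275}{11} \approx -1297.7$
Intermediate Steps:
$N{\left(K \right)} = -5 + K$
$q{\left(R \right)} = \frac{11}{7}$ ($q{\left(R \right)} = \frac{4}{7} + \frac{1}{7} \cdot 7 = \frac{4}{7} + 1 = \frac{11}{7}$)
$L = - \frac{406}{11}$ ($L = - \frac{58}{\frac{11}{7}} = \left(-58\right) \frac{7}{11} = - \frac{406}{11} \approx -36.909$)
$T{\left(H \right)} = 2 - \left(-22 + H\right) \left(-5 + 2 H\right)$ ($T{\left(H \right)} = 2 - \left(H + \left(-5 + H\right)\right) \left(H - 22\right) = 2 - \left(-5 + 2 H\right) \left(-22 + H\right) = 2 - \left(-22 + H\right) \left(-5 + 2 H\right)$)
$n{\left(D \right)} = - \frac{406 D}{11}$
$T{\left(51 \right)} - n{\left(41 \right)} = \left(-108 - 2 \cdot 51^{2} + 49 \cdot 51\right) - \left(- \frac{406}{11}\right) 41 = \left(-108 - 5202 + 2499\right) - - \frac{16646}{11} = \left(-108 - 5202 + 2499\right) + \frac{16646}{11} = -2811 + \frac{16646}{11} = - \frac{14275}{11}$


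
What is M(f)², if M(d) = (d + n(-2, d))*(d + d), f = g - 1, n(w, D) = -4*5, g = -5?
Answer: 97344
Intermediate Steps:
n(w, D) = -20
f = -6 (f = -5 - 1 = -6)
M(d) = 2*d*(-20 + d) (M(d) = (d - 20)*(d + d) = (-20 + d)*(2*d) = 2*d*(-20 + d))
M(f)² = (2*(-6)*(-20 - 6))² = (2*(-6)*(-26))² = 312² = 97344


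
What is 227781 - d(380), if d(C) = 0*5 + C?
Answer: 227401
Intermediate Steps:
d(C) = C (d(C) = 0 + C = C)
227781 - d(380) = 227781 - 1*380 = 227781 - 380 = 227401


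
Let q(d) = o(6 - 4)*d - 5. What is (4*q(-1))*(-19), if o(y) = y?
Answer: 532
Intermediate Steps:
q(d) = -5 + 2*d (q(d) = (6 - 4)*d - 5 = 2*d - 5 = -5 + 2*d)
(4*q(-1))*(-19) = (4*(-5 + 2*(-1)))*(-19) = (4*(-5 - 2))*(-19) = (4*(-7))*(-19) = -28*(-19) = 532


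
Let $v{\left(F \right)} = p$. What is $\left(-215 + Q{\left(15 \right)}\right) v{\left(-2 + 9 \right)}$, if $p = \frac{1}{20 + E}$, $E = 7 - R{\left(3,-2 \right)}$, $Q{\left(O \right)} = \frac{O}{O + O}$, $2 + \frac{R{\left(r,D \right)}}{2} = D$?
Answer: $- \frac{429}{70} \approx -6.1286$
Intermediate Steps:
$R{\left(r,D \right)} = -4 + 2 D$
$Q{\left(O \right)} = \frac{1}{2}$ ($Q{\left(O \right)} = \frac{O}{2 O} = O \frac{1}{2 O} = \frac{1}{2}$)
$E = 15$ ($E = 7 - \left(-4 + 2 \left(-2\right)\right) = 7 - \left(-4 - 4\right) = 7 - -8 = 7 + 8 = 15$)
$p = \frac{1}{35}$ ($p = \frac{1}{20 + 15} = \frac{1}{35} \approx 0.028571$)
$v{\left(F \right)} = \frac{1}{35}$
$\left(-215 + Q{\left(15 \right)}\right) v{\left(-2 + 9 \right)} = \left(-215 + \frac{1}{2}\right) \frac{1}{35} = \left(- \frac{429}{2}\right) \frac{1}{35} = - \frac{429}{70}$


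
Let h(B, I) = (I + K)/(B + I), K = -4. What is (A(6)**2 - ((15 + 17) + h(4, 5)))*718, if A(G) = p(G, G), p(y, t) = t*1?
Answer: 25130/9 ≈ 2792.2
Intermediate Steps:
p(y, t) = t
A(G) = G
h(B, I) = (-4 + I)/(B + I) (h(B, I) = (I - 4)/(B + I) = (-4 + I)/(B + I))
(A(6)**2 - ((15 + 17) + h(4, 5)))*718 = (6**2 - ((15 + 17) + (-4 + 5)/(4 + 5)))*718 = (36 - (32 + 1/9))*718 = (36 - 1*289/9)*718 = (36 - 289/9)*718 = (35/9)*718 = 25130/9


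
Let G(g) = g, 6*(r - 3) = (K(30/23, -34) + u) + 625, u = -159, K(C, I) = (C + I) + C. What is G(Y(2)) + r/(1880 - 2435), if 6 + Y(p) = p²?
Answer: -5453/2553 ≈ -2.1359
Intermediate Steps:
K(C, I) = I + 2*C
r = 1735/23 (r = 3 + (((-34 + 2*(30/23)) - 159) + 625)/6 = 3 + (((-34 + 60/23) - 159) + 625)/6 = 3 + ((-722/23 - 159) + 625)/6 = 3 + (-4379/23 + 625)/6 = 3 + (⅙)*(9996/23) = 3 + 1666/23 = 1735/23 ≈ 75.435)
Y(p) = -6 + p²
G(Y(2)) + r/(1880 - 2435) = (-6 + 2²) + 1735/(23*(1880 - 2435)) = (-6 + 4) + (1735/23)/(-555) = -2 + (1735/23)*(-1/555) = -2 - 347/2553 = -5453/2553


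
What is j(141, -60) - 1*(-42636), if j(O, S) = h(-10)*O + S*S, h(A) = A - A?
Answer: 46236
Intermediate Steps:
h(A) = 0
j(O, S) = S² (j(O, S) = 0*O + S*S = 0 + S² = S²)
j(141, -60) - 1*(-42636) = (-60)² - 1*(-42636) = 3600 + 42636 = 46236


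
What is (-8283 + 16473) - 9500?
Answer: -1310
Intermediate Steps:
(-8283 + 16473) - 9500 = 8190 - 9500 = -1310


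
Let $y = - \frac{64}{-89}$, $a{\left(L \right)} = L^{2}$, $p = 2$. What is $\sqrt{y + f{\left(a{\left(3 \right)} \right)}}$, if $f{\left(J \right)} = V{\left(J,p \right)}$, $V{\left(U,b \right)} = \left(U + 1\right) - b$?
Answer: $\frac{2 \sqrt{17266}}{89} \approx 2.9528$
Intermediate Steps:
$V{\left(U,b \right)} = 1 + U - b$ ($V{\left(U,b \right)} = \left(1 + U\right) - b = 1 + U - b$)
$f{\left(J \right)} = -1 + J$ ($f{\left(J \right)} = 1 + J - 2 = -1 + J$)
$y = \frac{64}{89}$ ($y = \left(-64\right) \left(- \frac{1}{89}\right) = \frac{64}{89} \approx 0.7191$)
$\sqrt{y + f{\left(a{\left(3 \right)} \right)}} = \sqrt{\frac{64}{89} - \left(1 - 3^{2}\right)} = \sqrt{\frac{64}{89} + \left(-1 + 9\right)} = \sqrt{\frac{64}{89} + 8} = \sqrt{\frac{776}{89}} = \frac{2 \sqrt{17266}}{89}$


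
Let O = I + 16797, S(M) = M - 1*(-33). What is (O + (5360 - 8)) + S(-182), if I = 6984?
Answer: 28984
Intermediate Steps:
S(M) = 33 + M (S(M) = M + 33 = 33 + M)
O = 23781 (O = 6984 + 16797 = 23781)
(O + (5360 - 8)) + S(-182) = (23781 + (5360 - 8)) + (33 - 182) = (23781 + 5352) - 149 = 29133 - 149 = 28984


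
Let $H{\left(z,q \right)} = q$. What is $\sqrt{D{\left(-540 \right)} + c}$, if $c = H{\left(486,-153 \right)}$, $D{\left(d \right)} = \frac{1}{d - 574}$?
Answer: $\frac{i \sqrt{189873502}}{1114} \approx 12.369 i$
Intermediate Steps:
$D{\left(d \right)} = \frac{1}{-574 + d}$
$c = -153$
$\sqrt{D{\left(-540 \right)} + c} = \sqrt{\frac{1}{-574 - 540} - 153} = \sqrt{\frac{1}{-1114} - 153} = \sqrt{- \frac{1}{1114} - 153} = \sqrt{- \frac{170443}{1114}} = \frac{i \sqrt{189873502}}{1114}$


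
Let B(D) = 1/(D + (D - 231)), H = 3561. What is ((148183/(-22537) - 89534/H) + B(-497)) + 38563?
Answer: 3788066691201493/98311464825 ≈ 38531.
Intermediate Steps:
B(D) = 1/(-231 + 2*D) (B(D) = 1/(D + (-231 + D)) = 1/(-231 + 2*D))
((148183/(-22537) - 89534/H) + B(-497)) + 38563 = ((148183/(-22537) - 89534/3561) + 1/(-231 + 2*(-497))) + 38563 = ((148183*(-1/22537) - 89534*1/3561) + 1/(-231 - 994)) + 38563 = ((-148183/22537 - 89534/3561) + 1/(-1225)) + 38563 = (-2545507421/80254257 - 1/1225) + 38563 = -3118326844982/98311464825 + 38563 = 3788066691201493/98311464825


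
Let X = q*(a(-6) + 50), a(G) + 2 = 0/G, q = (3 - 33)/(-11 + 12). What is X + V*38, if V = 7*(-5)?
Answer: -2770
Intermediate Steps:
V = -35
q = -30 (q = -30/1 = -30*1 = -30)
a(G) = -2 (a(G) = -2 + 0/G = -2 + 0 = -2)
X = -1440 (X = -30*(-2 + 50) = -30*48 = -1440)
X + V*38 = -1440 - 35*38 = -1440 - 1330 = -2770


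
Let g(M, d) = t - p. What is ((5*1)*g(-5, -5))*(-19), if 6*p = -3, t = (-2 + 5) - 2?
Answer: -285/2 ≈ -142.50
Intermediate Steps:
t = 1 (t = 3 - 2 = 1)
p = -½ (p = (⅙)*(-3) = -½ ≈ -0.50000)
g(M, d) = 3/2 (g(M, d) = 1 - 1*(-½) = 1 + ½ = 3/2)
((5*1)*g(-5, -5))*(-19) = ((5*1)*(3/2))*(-19) = (5*(3/2))*(-19) = (15/2)*(-19) = -285/2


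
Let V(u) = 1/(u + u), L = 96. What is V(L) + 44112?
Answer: 8469505/192 ≈ 44112.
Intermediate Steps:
V(u) = 1/(2*u)
V(L) + 44112 = (1/2)/96 + 44112 = (1/2)*(1/96) + 44112 = 1/192 + 44112 = 8469505/192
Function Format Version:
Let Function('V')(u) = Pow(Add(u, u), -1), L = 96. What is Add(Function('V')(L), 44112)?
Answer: Rational(8469505, 192) ≈ 44112.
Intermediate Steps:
Function('V')(u) = Mul(Rational(1, 2), Pow(u, -1)) (Function('V')(u) = Pow(Mul(2, u), -1) = Mul(Rational(1, 2), Pow(u, -1)))
Add(Function('V')(L), 44112) = Add(Mul(Rational(1, 2), Pow(96, -1)), 44112) = Add(Mul(Rational(1, 2), Rational(1, 96)), 44112) = Add(Rational(1, 192), 44112) = Rational(8469505, 192)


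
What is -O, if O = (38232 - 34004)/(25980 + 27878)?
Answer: -302/3847 ≈ -0.078503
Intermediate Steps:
O = 302/3847 (O = 4228/53858 = 4228*(1/53858) = 302/3847 ≈ 0.078503)
-O = -1*302/3847 = -302/3847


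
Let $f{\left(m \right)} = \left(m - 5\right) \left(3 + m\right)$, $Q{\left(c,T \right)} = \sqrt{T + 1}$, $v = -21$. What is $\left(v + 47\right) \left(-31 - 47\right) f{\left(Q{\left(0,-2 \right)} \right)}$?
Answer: $32448 + 4056 i \approx 32448.0 + 4056.0 i$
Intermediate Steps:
$Q{\left(c,T \right)} = \sqrt{1 + T}$
$f{\left(m \right)} = \left(-5 + m\right) \left(3 + m\right)$
$\left(v + 47\right) \left(-31 - 47\right) f{\left(Q{\left(0,-2 \right)} \right)} = \left(-21 + 47\right) \left(-31 - 47\right) \left(-15 + \left(\sqrt{1 - 2}\right)^{2} - 2 \sqrt{1 - 2}\right) = 26 \left(-78\right) \left(-15 + \left(\sqrt{-1}\right)^{2} - 2 \sqrt{-1}\right) = - 2028 \left(-15 + i^{2} - 2 i\right) = - 2028 \left(-15 - 1 - 2 i\right) = - 2028 \left(-16 - 2 i\right) = 32448 + 4056 i$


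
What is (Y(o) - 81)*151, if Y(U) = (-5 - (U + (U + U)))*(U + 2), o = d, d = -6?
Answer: -20083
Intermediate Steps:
o = -6
Y(U) = (-5 - 3*U)*(2 + U) (Y(U) = (-5 - (U + 2*U))*(2 + U) = (-5 - 3*U)*(2 + U))
(Y(o) - 81)*151 = ((-10 - 11*(-6) - 3*(-6)²) - 81)*151 = ((-10 + 66 - 3*36) - 81)*151 = ((-10 + 66 - 108) - 81)*151 = (-52 - 81)*151 = -133*151 = -20083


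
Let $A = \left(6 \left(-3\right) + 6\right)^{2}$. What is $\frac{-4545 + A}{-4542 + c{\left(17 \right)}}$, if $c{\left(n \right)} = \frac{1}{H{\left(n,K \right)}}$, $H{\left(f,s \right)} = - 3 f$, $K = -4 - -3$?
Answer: $\frac{224451}{231643} \approx 0.96895$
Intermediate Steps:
$K = -1$ ($K = -4 + 3 = -1$)
$A = 144$ ($A = \left(-18 + 6\right)^{2} = \left(-12\right)^{2} = 144$)
$c{\left(n \right)} = - \frac{1}{3 n}$ ($c{\left(n \right)} = \frac{1}{\left(-3\right) n} = - \frac{1}{3 n}$)
$\frac{-4545 + A}{-4542 + c{\left(17 \right)}} = \frac{-4545 + 144}{-4542 - \frac{1}{3 \cdot 17}} = - \frac{4401}{-4542 - \frac{1}{51}} = - \frac{4401}{- \frac{231643}{51}} = \left(-4401\right) \left(- \frac{51}{231643}\right) = \frac{224451}{231643}$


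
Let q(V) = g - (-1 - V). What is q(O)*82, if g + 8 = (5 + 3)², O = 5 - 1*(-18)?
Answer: 6560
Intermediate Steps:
O = 23 (O = 5 + 18 = 23)
g = 56 (g = -8 + (5 + 3)² = -8 + 8² = -8 + 64 = 56)
q(V) = 57 + V (q(V) = 56 - (-1 - V) = 56 + (1 + V) = 57 + V)
q(O)*82 = (57 + 23)*82 = 80*82 = 6560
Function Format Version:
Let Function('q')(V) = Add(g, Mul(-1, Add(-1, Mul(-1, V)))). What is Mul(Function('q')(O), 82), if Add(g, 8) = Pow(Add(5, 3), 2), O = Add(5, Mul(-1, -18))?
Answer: 6560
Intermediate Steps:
O = 23 (O = Add(5, 18) = 23)
g = 56 (g = Add(-8, Pow(Add(5, 3), 2)) = Add(-8, Pow(8, 2)) = Add(-8, 64) = 56)
Function('q')(V) = Add(57, V) (Function('q')(V) = Add(56, Mul(-1, Add(-1, Mul(-1, V)))) = Add(56, Add(1, V)) = Add(57, V))
Mul(Function('q')(O), 82) = Mul(Add(57, 23), 82) = Mul(80, 82) = 6560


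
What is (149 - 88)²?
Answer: 3721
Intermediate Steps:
(149 - 88)² = 61² = 3721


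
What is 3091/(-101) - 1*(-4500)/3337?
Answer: -9860167/337037 ≈ -29.255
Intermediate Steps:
3091/(-101) - 1*(-4500)/3337 = 3091*(-1/101) + 4500*(1/3337) = -3091/101 + 4500/3337 = -9860167/337037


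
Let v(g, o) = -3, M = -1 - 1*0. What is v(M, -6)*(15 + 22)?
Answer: -111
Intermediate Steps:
M = -1 (M = -1 + 0 = -1)
v(M, -6)*(15 + 22) = -3*(15 + 22) = -3*37 = -111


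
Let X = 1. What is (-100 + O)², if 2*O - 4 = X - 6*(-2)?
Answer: 33489/4 ≈ 8372.3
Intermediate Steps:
O = 17/2 (O = 2 + (1 - 6*(-2))/2 = 2 + (1 + 12)/2 = 2 + (½)*13 = 2 + 13/2 = 17/2 ≈ 8.5000)
(-100 + O)² = (-100 + 17/2)² = (-183/2)² = 33489/4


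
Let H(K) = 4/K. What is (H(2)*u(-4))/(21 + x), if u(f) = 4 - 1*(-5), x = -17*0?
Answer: 6/7 ≈ 0.85714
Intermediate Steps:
x = 0
u(f) = 9 (u(f) = 4 + 5 = 9)
(H(2)*u(-4))/(21 + x) = ((4/2)*9)/(21 + 0) = ((4*(1/2))*9)/21 = (2*9)*(1/21) = 18*(1/21) = 6/7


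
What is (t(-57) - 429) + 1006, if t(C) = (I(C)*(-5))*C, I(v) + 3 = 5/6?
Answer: -81/2 ≈ -40.500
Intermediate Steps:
I(v) = -13/6 (I(v) = -3 + 5/6 = -3 + 5*(⅙) = -3 + ⅚ = -13/6)
t(C) = 65*C/6 (t(C) = (-13/6*(-5))*C = 65*C/6)
(t(-57) - 429) + 1006 = ((65/6)*(-57) - 429) + 1006 = (-1235/2 - 429) + 1006 = -2093/2 + 1006 = -81/2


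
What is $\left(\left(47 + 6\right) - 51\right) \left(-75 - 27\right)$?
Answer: $-204$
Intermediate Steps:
$\left(\left(47 + 6\right) - 51\right) \left(-75 - 27\right) = \left(53 - 51\right) \left(-102\right) = 2 \left(-102\right) = -204$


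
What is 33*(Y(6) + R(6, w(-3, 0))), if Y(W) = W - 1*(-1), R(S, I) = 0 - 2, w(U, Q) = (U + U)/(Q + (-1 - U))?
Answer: 165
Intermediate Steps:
w(U, Q) = 2*U/(-1 + Q - U) (w(U, Q) = (2*U)/(-1 + Q - U) = 2*U/(-1 + Q - U))
R(S, I) = -2
Y(W) = 1 + W (Y(W) = W + 1 = 1 + W)
33*(Y(6) + R(6, w(-3, 0))) = 33*((1 + 6) - 2) = 33*(7 - 2) = 33*5 = 165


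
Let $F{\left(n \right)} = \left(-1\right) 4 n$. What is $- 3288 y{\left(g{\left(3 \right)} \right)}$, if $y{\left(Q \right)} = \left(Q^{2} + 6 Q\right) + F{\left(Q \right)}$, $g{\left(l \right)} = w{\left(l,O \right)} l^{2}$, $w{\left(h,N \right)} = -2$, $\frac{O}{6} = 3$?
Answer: $-946944$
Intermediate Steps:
$O = 18$ ($O = 6 \cdot 3 = 18$)
$F{\left(n \right)} = - 4 n$
$g{\left(l \right)} = - 2 l^{2}$
$y{\left(Q \right)} = Q^{2} + 2 Q$ ($y{\left(Q \right)} = \left(Q^{2} + 6 Q\right) - 4 Q = Q^{2} + 2 Q$)
$- 3288 y{\left(g{\left(3 \right)} \right)} = - 3288 - 2 \cdot 3^{2} \left(2 - 2 \cdot 3^{2}\right) = - 3288 \left(-2\right) 9 \left(2 - 18\right) = - 3288 \left(- 18 \left(2 - 18\right)\right) = - 3288 \left(\left(-18\right) \left(-16\right)\right) = \left(-3288\right) 288 = -946944$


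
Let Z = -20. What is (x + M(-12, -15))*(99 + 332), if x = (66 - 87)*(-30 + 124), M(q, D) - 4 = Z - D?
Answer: -851225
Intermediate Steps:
M(q, D) = -16 - D (M(q, D) = 4 + (-20 - D) = -16 - D)
x = -1974 (x = -21*94 = -1974)
(x + M(-12, -15))*(99 + 332) = (-1974 + (-16 - 1*(-15)))*(99 + 332) = (-1974 + (-16 + 15))*431 = (-1974 - 1)*431 = -1975*431 = -851225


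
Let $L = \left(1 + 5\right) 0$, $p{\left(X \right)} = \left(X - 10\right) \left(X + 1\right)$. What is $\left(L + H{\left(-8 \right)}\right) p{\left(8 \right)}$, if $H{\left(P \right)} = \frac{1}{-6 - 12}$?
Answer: $1$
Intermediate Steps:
$H{\left(P \right)} = - \frac{1}{18}$ ($H{\left(P \right)} = \frac{1}{-18} = - \frac{1}{18}$)
$p{\left(X \right)} = \left(1 + X\right) \left(-10 + X\right)$ ($p{\left(X \right)} = \left(-10 + X\right) \left(1 + X\right) = \left(1 + X\right) \left(-10 + X\right)$)
$L = 0$ ($L = 6 \cdot 0 = 0$)
$\left(L + H{\left(-8 \right)}\right) p{\left(8 \right)} = \left(0 - \frac{1}{18}\right) \left(-10 + 8^{2} - 72\right) = - \frac{-10 + 64 - 72}{18} = \left(- \frac{1}{18}\right) \left(-18\right) = 1$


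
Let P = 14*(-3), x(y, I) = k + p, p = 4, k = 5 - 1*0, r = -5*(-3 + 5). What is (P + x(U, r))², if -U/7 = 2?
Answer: 1089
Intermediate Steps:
U = -14 (U = -7*2 = -14)
r = -10 (r = -5*2 = -10)
k = 5 (k = 5 + 0 = 5)
x(y, I) = 9 (x(y, I) = 5 + 4 = 9)
P = -42
(P + x(U, r))² = (-42 + 9)² = (-33)² = 1089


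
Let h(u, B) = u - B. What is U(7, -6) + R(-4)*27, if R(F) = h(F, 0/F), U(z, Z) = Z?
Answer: -114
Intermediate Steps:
R(F) = F (R(F) = F - 0/F = F - 1*0 = F + 0 = F)
U(7, -6) + R(-4)*27 = -6 - 4*27 = -6 - 108 = -114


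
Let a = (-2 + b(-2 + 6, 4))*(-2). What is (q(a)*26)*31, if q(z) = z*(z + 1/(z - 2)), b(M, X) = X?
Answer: 40300/3 ≈ 13433.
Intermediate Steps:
a = -4 (a = (-2 + 4)*(-2) = 2*(-2) = -4)
q(z) = z*(z + 1/(-2 + z))
(q(a)*26)*31 = (-4*(1 + (-4)**2 - 2*(-4))/(-2 - 4)*26)*31 = (-4*(1 + 16 + 8)/(-6)*26)*31 = (-4*(-1/6)*25*26)*31 = ((50/3)*26)*31 = (1300/3)*31 = 40300/3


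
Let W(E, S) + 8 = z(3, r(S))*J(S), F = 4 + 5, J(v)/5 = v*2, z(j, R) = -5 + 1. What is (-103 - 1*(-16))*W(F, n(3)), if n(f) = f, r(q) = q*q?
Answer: 11136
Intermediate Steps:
r(q) = q²
z(j, R) = -4
J(v) = 10*v (J(v) = 5*(v*2) = 5*(2*v) = 10*v)
F = 9
W(E, S) = -8 - 40*S
(-103 - 1*(-16))*W(F, n(3)) = (-103 - 1*(-16))*(-8 - 40*3) = (-103 + 16)*(-8 - 120) = -87*(-128) = 11136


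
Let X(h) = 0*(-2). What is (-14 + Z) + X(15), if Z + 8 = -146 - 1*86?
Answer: -254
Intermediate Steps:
X(h) = 0
Z = -240 (Z = -8 + (-146 - 1*86) = -8 + (-146 - 86) = -8 - 232 = -240)
(-14 + Z) + X(15) = (-14 - 240) + 0 = -254 + 0 = -254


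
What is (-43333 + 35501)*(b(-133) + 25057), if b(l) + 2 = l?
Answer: -195189104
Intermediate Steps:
b(l) = -2 + l
(-43333 + 35501)*(b(-133) + 25057) = (-43333 + 35501)*((-2 - 133) + 25057) = -7832*(-135 + 25057) = -7832*24922 = -195189104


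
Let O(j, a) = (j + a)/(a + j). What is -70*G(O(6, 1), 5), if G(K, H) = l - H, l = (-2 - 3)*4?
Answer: 1750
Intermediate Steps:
O(j, a) = 1 (O(j, a) = (a + j)/(a + j) = 1)
l = -20 (l = -5*4 = -20)
G(K, H) = -20 - H
-70*G(O(6, 1), 5) = -70*(-20 - 1*5) = -70*(-20 - 5) = -70*(-25) = 1750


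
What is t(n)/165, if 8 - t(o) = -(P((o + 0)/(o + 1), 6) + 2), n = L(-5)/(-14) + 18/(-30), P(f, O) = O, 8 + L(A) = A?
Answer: 16/165 ≈ 0.096970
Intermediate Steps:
L(A) = -8 + A
n = 23/70 (n = (-8 - 5)/(-14) + 18/(-30) = -13*(-1/14) + 18*(-1/30) = 13/14 - ⅗ = 23/70 ≈ 0.32857)
t(o) = 16 (t(o) = 8 - (-1)*(6 + 2) = 8 - (-1)*8 = 8 - 1*(-8) = 8 + 8 = 16)
t(n)/165 = 16/165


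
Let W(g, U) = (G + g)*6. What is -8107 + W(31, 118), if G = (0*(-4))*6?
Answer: -7921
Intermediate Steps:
G = 0 (G = 0*6 = 0)
W(g, U) = 6*g (W(g, U) = (0 + g)*6 = g*6 = 6*g)
-8107 + W(31, 118) = -8107 + 6*31 = -8107 + 186 = -7921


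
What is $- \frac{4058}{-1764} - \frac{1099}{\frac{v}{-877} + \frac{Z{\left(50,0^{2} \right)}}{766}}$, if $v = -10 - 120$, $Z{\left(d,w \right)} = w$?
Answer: $- \frac{212457029}{28665} \approx -7411.7$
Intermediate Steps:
$v = -130$ ($v = -10 - 120 = -130$)
$- \frac{4058}{-1764} - \frac{1099}{\frac{v}{-877} + \frac{Z{\left(50,0^{2} \right)}}{766}} = - \frac{4058}{-1764} - \frac{1099}{- \frac{130}{-877} + \frac{0^{2}}{766}} = \left(-4058\right) \left(- \frac{1}{1764}\right) - \frac{1099}{\left(-130\right) \left(- \frac{1}{877}\right) + 0 \cdot \frac{1}{766}} = \frac{2029}{882} - \frac{1099}{\frac{130}{877} + 0} = \frac{2029}{882} - \frac{1099}{\frac{130}{877}} = \frac{2029}{882} - \frac{963823}{130} = - \frac{212457029}{28665}$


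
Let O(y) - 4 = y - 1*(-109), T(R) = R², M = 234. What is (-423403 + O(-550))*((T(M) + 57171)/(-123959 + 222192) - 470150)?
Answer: 19574682940468320/98233 ≈ 1.9927e+11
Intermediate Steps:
O(y) = 113 + y (O(y) = 4 + (y - 1*(-109)) = 4 + (y + 109) = 4 + (109 + y) = 113 + y)
(-423403 + O(-550))*((T(M) + 57171)/(-123959 + 222192) - 470150) = (-423403 + (113 - 550))*((234² + 57171)/(-123959 + 222192) - 470150) = (-423403 - 437)*((54756 + 57171)/98233 - 470150) = -423840*(111927*(1/98233) - 470150) = -423840*(111927/98233 - 470150) = -423840*(-46184133023/98233) = 19574682940468320/98233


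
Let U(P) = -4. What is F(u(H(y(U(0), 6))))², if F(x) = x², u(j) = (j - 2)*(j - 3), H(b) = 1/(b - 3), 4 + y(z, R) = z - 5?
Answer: 6836598566721/4294967296 ≈ 1591.8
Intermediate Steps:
y(z, R) = -9 + z (y(z, R) = -4 + (z - 5) = -4 + (-5 + z) = -9 + z)
H(b) = 1/(-3 + b)
u(j) = (-3 + j)*(-2 + j) (u(j) = (-2 + j)*(-3 + j) = (-3 + j)*(-2 + j))
F(u(H(y(U(0), 6))))² = ((6 + (1/(-3 + (-9 - 4)))² - 5/(-3 + (-9 - 4)))²)² = ((6 + (1/(-3 - 13))² - 5/(-3 - 13))²)² = ((6 + (1/(-16))² - 5/(-16))²)² = ((6 + (-1/16)² - 5*(-1/16))²)² = ((6 + 1/256 + 5/16)²)² = ((1617/256)²)² = (2614689/65536)² = 6836598566721/4294967296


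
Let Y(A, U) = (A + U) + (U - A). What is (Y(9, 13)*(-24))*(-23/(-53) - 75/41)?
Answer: 1891968/2173 ≈ 870.67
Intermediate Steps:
Y(A, U) = 2*U
(Y(9, 13)*(-24))*(-23/(-53) - 75/41) = ((2*13)*(-24))*(-23/(-53) - 75/41) = (26*(-24))*(-23*(-1/53) - 75*1/41) = -624*(23/53 - 75/41) = -624*(-3032/2173) = 1891968/2173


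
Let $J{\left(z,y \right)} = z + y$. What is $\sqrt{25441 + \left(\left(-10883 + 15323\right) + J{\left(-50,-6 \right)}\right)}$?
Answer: $5 \sqrt{1193} \approx 172.7$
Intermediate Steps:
$J{\left(z,y \right)} = y + z$
$\sqrt{25441 + \left(\left(-10883 + 15323\right) + J{\left(-50,-6 \right)}\right)} = \sqrt{25441 + \left(\left(-10883 + 15323\right) - 56\right)} = \sqrt{25441 + \left(4440 - 56\right)} = \sqrt{25441 + 4384} = \sqrt{29825} = 5 \sqrt{1193}$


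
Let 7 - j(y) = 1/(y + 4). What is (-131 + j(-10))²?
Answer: 552049/36 ≈ 15335.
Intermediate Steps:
j(y) = 7 - 1/(4 + y) (j(y) = 7 - 1/(y + 4) = 7 - 1/(4 + y))
(-131 + j(-10))² = (-131 + (27 + 7*(-10))/(4 - 10))² = (-131 + (27 - 70)/(-6))² = (-131 - ⅙*(-43))² = (-131 + 43/6)² = (-743/6)² = 552049/36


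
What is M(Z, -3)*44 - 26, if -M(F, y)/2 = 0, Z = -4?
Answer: -26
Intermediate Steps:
M(F, y) = 0 (M(F, y) = -2*0 = 0)
M(Z, -3)*44 - 26 = 0*44 - 26 = 0 - 26 = -26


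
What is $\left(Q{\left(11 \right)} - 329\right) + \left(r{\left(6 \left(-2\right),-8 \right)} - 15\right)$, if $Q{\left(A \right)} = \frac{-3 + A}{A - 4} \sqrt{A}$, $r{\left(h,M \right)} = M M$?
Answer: $-280 + \frac{8 \sqrt{11}}{7} \approx -276.21$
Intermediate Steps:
$r{\left(h,M \right)} = M^{2}$
$Q{\left(A \right)} = \frac{\sqrt{A} \left(-3 + A\right)}{-4 + A}$ ($Q{\left(A \right)} = \frac{-3 + A}{-4 + A} \sqrt{A} = \frac{\sqrt{A} \left(-3 + A\right)}{-4 + A}$)
$\left(Q{\left(11 \right)} - 329\right) + \left(r{\left(6 \left(-2\right),-8 \right)} - 15\right) = \left(\frac{\sqrt{11} \left(-3 + 11\right)}{-4 + 11} - 329\right) + \left(\left(-8\right)^{2} - 15\right) = \left(\sqrt{11} \cdot \frac{1}{7} \cdot 8 - 329\right) + \left(64 - 15\right) = \left(\sqrt{11} \cdot \frac{1}{7} \cdot 8 - 329\right) + 49 = \left(\frac{8 \sqrt{11}}{7} - 329\right) + 49 = \left(-329 + \frac{8 \sqrt{11}}{7}\right) + 49 = -280 + \frac{8 \sqrt{11}}{7}$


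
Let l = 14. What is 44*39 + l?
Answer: 1730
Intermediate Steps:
44*39 + l = 44*39 + 14 = 1716 + 14 = 1730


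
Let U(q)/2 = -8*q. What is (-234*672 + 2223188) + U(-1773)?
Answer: 2094308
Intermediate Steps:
U(q) = -16*q (U(q) = 2*(-8*q) = -16*q)
(-234*672 + 2223188) + U(-1773) = (-234*672 + 2223188) - 16*(-1773) = (-157248 + 2223188) + 28368 = 2065940 + 28368 = 2094308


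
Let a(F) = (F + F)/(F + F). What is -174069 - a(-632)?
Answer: -174070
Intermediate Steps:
a(F) = 1 (a(F) = (2*F)/((2*F)) = (2*F)*(1/(2*F)) = 1)
-174069 - a(-632) = -174069 - 1*1 = -174069 - 1 = -174070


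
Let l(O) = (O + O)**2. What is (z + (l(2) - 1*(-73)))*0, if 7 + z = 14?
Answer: 0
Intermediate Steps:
l(O) = 4*O**2 (l(O) = (2*O)**2 = 4*O**2)
z = 7 (z = -7 + 14 = 7)
(z + (l(2) - 1*(-73)))*0 = (7 + (4*2**2 - 1*(-73)))*0 = (7 + (4*4 + 73))*0 = (7 + (16 + 73))*0 = (7 + 89)*0 = 96*0 = 0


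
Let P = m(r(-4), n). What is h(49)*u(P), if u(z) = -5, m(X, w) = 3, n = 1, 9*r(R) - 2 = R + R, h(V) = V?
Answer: -245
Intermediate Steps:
r(R) = 2/9 + 2*R/9 (r(R) = 2/9 + (R + R)/9 = 2/9 + (2*R)/9 = 2/9 + 2*R/9)
P = 3
h(49)*u(P) = 49*(-5) = -245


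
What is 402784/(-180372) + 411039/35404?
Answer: 14969940443/1596472572 ≈ 9.3769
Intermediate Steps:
402784/(-180372) + 411039/35404 = 402784*(-1/180372) + 411039*(1/35404) = -100696/45093 + 411039/35404 = 14969940443/1596472572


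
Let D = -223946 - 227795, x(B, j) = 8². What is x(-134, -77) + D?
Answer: -451677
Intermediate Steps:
x(B, j) = 64
D = -451741
x(-134, -77) + D = 64 - 451741 = -451677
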